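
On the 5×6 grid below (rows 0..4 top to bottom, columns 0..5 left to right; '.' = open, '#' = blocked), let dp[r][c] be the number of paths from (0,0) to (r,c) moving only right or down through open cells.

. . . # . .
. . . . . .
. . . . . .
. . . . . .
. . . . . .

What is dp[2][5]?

r\c   0   1   2   3   4   5
  0   1   1   1   0   0   0
  1   1   2   3   3   3   3
  2   1   3   6   9  12  15
  3   1   4  10  19  31  46
  4   1   5  15  34  65 111

15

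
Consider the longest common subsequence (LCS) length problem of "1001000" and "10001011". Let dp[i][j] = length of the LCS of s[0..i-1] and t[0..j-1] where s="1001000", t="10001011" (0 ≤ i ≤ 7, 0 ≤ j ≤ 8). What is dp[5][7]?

   ''  1  0  0  0  1  0  1  1
''  0  0  0  0  0  0  0  0  0
 1  0  1  1  1  1  1  1  1  1
 0  0  1  2  2  2  2  2  2  2
 0  0  1  2  3  3  3  3  3  3
 1  0  1  2  3  3  4  4  4  4
 0  0  1  2  3  4  4  5  5  5
 0  0  1  2  3  4  4  5  5  5
 0  0  1  2  3  4  4  5  5  5

5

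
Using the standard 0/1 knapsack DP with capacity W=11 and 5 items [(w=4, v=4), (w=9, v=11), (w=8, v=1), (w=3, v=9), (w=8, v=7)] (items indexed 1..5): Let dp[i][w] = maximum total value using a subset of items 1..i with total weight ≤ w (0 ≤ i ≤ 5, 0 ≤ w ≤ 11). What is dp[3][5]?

4

i\w   0   1   2   3   4   5   6   7   8   9  10  11
  0   0   0   0   0   0   0   0   0   0   0   0   0
  1   0   0   0   0   4   4   4   4   4   4   4   4
  2   0   0   0   0   4   4   4   4   4  11  11  11
  3   0   0   0   0   4   4   4   4   4  11  11  11
  4   0   0   0   9   9   9   9  13  13  13  13  13
  5   0   0   0   9   9   9   9  13  13  13  13  16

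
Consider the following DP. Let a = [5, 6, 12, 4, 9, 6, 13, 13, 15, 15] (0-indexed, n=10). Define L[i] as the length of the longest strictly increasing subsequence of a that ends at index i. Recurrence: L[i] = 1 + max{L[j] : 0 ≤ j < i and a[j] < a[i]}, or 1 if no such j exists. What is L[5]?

2

   i    0    1    2    3    4    5    6    7    8    9
a[i]    5    6   12    4    9    6   13   13   15   15
L[i]    1    2    3    1    3    2    4    4    5    5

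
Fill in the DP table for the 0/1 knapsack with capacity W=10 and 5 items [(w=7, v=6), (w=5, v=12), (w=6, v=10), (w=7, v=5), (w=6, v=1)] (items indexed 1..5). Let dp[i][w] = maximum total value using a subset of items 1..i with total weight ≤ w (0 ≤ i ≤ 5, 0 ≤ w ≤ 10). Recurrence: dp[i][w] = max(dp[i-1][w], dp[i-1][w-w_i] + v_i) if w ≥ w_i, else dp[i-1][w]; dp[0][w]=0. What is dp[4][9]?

i\w   0   1   2   3   4   5   6   7   8   9  10
  0   0   0   0   0   0   0   0   0   0   0   0
  1   0   0   0   0   0   0   0   6   6   6   6
  2   0   0   0   0   0  12  12  12  12  12  12
  3   0   0   0   0   0  12  12  12  12  12  12
  4   0   0   0   0   0  12  12  12  12  12  12
  5   0   0   0   0   0  12  12  12  12  12  12

12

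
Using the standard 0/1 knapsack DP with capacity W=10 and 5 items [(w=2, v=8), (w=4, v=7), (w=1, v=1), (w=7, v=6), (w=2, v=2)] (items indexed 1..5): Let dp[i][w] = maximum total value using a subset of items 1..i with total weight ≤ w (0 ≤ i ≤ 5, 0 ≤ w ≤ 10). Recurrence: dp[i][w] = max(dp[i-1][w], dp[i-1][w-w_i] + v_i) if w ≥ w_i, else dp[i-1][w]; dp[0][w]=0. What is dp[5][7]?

16

i\w   0   1   2   3   4   5   6   7   8   9  10
  0   0   0   0   0   0   0   0   0   0   0   0
  1   0   0   8   8   8   8   8   8   8   8   8
  2   0   0   8   8   8   8  15  15  15  15  15
  3   0   1   8   9   9   9  15  16  16  16  16
  4   0   1   8   9   9   9  15  16  16  16  16
  5   0   1   8   9  10  11  15  16  17  18  18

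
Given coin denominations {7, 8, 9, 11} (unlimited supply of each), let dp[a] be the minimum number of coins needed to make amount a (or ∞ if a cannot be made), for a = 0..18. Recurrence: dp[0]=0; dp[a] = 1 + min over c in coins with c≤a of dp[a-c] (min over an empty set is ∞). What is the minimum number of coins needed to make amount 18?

 a  0  1  2  3  4  5  6  7  8  9 10 11 12 13 14 15 16 17 18
dp  0  -  -  -  -  -  -  1  1  1  -  1  -  -  2  2  2  2  2
(- denotes ∞ / unreachable)

2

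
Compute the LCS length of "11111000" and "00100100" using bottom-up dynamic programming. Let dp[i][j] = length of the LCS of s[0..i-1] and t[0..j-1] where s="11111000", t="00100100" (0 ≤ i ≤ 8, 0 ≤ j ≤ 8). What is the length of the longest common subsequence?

   ''  0  0  1  0  0  1  0  0
''  0  0  0  0  0  0  0  0  0
 1  0  0  0  1  1  1  1  1  1
 1  0  0  0  1  1  1  2  2  2
 1  0  0  0  1  1  1  2  2  2
 1  0  0  0  1  1  1  2  2  2
 1  0  0  0  1  1  1  2  2  2
 0  0  1  1  1  2  2  2  3  3
 0  0  1  2  2  2  3  3  3  4
 0  0  1  2  2  3  3  3  4  4

4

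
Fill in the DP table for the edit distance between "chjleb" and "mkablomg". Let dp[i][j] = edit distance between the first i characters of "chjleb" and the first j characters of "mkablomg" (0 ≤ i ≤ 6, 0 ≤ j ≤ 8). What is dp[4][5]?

4

   ''  m  k  a  b  l  o  m  g
''  0  1  2  3  4  5  6  7  8
 c  1  1  2  3  4  5  6  7  8
 h  2  2  2  3  4  5  6  7  8
 j  3  3  3  3  4  5  6  7  8
 l  4  4  4  4  4  4  5  6  7
 e  5  5  5  5  5  5  5  6  7
 b  6  6  6  6  5  6  6  6  7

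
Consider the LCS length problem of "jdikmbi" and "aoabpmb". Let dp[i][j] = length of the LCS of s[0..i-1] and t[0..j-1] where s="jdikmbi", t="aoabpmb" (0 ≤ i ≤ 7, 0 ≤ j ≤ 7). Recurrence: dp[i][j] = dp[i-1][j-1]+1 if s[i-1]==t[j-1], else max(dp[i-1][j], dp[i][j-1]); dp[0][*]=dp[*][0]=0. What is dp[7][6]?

1

   ''  a  o  a  b  p  m  b
''  0  0  0  0  0  0  0  0
 j  0  0  0  0  0  0  0  0
 d  0  0  0  0  0  0  0  0
 i  0  0  0  0  0  0  0  0
 k  0  0  0  0  0  0  0  0
 m  0  0  0  0  0  0  1  1
 b  0  0  0  0  1  1  1  2
 i  0  0  0  0  1  1  1  2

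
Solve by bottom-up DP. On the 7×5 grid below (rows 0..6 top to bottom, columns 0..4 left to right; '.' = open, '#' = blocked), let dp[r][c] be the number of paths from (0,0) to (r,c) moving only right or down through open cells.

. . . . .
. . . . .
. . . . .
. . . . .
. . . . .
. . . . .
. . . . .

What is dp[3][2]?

10

r\c   0   1   2   3   4
  0   1   1   1   1   1
  1   1   2   3   4   5
  2   1   3   6  10  15
  3   1   4  10  20  35
  4   1   5  15  35  70
  5   1   6  21  56 126
  6   1   7  28  84 210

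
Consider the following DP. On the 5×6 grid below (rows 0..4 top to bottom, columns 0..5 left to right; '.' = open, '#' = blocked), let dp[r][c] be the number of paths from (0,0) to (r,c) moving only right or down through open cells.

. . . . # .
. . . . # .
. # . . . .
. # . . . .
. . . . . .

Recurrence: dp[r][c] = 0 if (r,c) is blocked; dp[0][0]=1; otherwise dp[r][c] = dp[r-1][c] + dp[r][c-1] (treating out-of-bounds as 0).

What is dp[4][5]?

55

r\c   0   1   2   3   4   5
  0   1   1   1   1   0   0
  1   1   2   3   4   0   0
  2   1   0   3   7   7   7
  3   1   0   3  10  17  24
  4   1   1   4  14  31  55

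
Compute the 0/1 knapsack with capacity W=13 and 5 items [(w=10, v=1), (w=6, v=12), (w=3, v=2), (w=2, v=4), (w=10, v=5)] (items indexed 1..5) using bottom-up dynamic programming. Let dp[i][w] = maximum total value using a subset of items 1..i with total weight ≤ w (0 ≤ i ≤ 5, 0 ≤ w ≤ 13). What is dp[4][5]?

i\w   0   1   2   3   4   5   6   7   8   9  10  11  12  13
  0   0   0   0   0   0   0   0   0   0   0   0   0   0   0
  1   0   0   0   0   0   0   0   0   0   0   1   1   1   1
  2   0   0   0   0   0   0  12  12  12  12  12  12  12  12
  3   0   0   0   2   2   2  12  12  12  14  14  14  14  14
  4   0   0   4   4   4   6  12  12  16  16  16  18  18  18
  5   0   0   4   4   4   6  12  12  16  16  16  18  18  18

6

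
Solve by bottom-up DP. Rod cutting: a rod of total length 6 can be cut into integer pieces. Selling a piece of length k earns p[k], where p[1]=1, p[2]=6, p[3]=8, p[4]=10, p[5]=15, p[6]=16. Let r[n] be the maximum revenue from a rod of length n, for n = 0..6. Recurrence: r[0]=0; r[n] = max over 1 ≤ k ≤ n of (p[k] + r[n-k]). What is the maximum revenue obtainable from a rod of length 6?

   n    0    1    2    3    4    5    6
r[n]    0    1    6    8   12   15   18

18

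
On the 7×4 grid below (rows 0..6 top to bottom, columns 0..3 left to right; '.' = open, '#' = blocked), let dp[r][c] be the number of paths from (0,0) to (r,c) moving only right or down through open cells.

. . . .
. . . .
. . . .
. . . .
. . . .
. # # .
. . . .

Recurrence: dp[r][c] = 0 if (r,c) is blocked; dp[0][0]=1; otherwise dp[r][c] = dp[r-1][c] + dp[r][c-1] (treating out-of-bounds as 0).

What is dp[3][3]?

20

r\c   0   1   2   3
  0   1   1   1   1
  1   1   2   3   4
  2   1   3   6  10
  3   1   4  10  20
  4   1   5  15  35
  5   1   0   0  35
  6   1   1   1  36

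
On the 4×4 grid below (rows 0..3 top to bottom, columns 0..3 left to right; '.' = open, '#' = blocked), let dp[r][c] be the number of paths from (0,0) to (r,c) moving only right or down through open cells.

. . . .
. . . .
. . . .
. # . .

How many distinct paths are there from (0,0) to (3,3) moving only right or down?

16

r\c   0   1   2   3
  0   1   1   1   1
  1   1   2   3   4
  2   1   3   6  10
  3   1   0   6  16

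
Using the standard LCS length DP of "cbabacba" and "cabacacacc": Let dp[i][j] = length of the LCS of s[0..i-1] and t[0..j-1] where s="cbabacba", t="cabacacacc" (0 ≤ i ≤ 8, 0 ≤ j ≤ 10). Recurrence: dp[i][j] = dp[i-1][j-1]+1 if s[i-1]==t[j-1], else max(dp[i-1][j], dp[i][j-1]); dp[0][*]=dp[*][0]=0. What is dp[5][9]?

4

   ''  c  a  b  a  c  a  c  a  c  c
''  0  0  0  0  0  0  0  0  0  0  0
 c  0  1  1  1  1  1  1  1  1  1  1
 b  0  1  1  2  2  2  2  2  2  2  2
 a  0  1  2  2  3  3  3  3  3  3  3
 b  0  1  2  3  3  3  3  3  3  3  3
 a  0  1  2  3  4  4  4  4  4  4  4
 c  0  1  2  3  4  5  5  5  5  5  5
 b  0  1  2  3  4  5  5  5  5  5  5
 a  0  1  2  3  4  5  6  6  6  6  6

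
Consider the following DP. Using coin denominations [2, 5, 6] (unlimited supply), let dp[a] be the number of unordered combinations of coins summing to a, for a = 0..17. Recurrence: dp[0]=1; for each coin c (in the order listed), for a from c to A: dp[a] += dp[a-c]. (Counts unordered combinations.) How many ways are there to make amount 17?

4

after  coin     0     1     2     3     4     5     6     7     8     9    10    11    12    13    14    15    16    17
          2     1     0     1     0     1     0     1     0     1     0     1     0     1     0     1     0     1     0
          5     1     0     1     0     1     1     1     1     1     1     2     1     2     1     2     2     2     2
          6     1     0     1     0     1     1     2     1     2     1     3     2     4     2     4     3     5     4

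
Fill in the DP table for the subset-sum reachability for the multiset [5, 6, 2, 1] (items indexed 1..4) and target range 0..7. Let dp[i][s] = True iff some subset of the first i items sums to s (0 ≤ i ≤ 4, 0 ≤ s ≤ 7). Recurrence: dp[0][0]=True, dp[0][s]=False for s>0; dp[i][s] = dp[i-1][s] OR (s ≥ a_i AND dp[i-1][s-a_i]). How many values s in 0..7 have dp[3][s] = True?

i\s   0   1   2   3   4   5   6   7
  0   T   F   F   F   F   F   F   F
  1   T   F   F   F   F   T   F   F
  2   T   F   F   F   F   T   T   F
  3   T   F   T   F   F   T   T   T
  4   T   T   T   T   F   T   T   T

5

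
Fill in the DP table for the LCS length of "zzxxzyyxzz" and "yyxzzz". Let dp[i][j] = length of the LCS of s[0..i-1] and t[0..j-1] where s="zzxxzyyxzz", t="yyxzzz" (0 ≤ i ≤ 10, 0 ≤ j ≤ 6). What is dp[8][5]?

3

   ''  y  y  x  z  z  z
''  0  0  0  0  0  0  0
 z  0  0  0  0  1  1  1
 z  0  0  0  0  1  2  2
 x  0  0  0  1  1  2  2
 x  0  0  0  1  1  2  2
 z  0  0  0  1  2  2  3
 y  0  1  1  1  2  2  3
 y  0  1  2  2  2  2  3
 x  0  1  2  3  3  3  3
 z  0  1  2  3  4  4  4
 z  0  1  2  3  4  5  5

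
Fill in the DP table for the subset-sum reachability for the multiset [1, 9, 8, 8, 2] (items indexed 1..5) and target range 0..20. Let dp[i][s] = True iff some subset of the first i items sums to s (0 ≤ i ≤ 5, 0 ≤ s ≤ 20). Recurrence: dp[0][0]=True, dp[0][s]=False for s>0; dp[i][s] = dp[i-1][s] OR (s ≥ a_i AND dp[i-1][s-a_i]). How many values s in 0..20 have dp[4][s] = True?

i\s   0   1   2   3   4   5   6   7   8   9  10  11  12  13  14  15  16  17  18  19  20
  0   T   F   F   F   F   F   F   F   F   F   F   F   F   F   F   F   F   F   F   F   F
  1   T   T   F   F   F   F   F   F   F   F   F   F   F   F   F   F   F   F   F   F   F
  2   T   T   F   F   F   F   F   F   F   T   T   F   F   F   F   F   F   F   F   F   F
  3   T   T   F   F   F   F   F   F   T   T   T   F   F   F   F   F   F   T   T   F   F
  4   T   T   F   F   F   F   F   F   T   T   T   F   F   F   F   F   T   T   T   F   F
  5   T   T   T   T   F   F   F   F   T   T   T   T   T   F   F   F   T   T   T   T   T

8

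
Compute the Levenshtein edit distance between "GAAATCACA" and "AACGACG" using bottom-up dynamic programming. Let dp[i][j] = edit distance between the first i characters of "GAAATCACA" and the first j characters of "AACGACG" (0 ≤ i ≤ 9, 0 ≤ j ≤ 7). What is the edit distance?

5

   ''  A  A  C  G  A  C  G
''  0  1  2  3  4  5  6  7
 G  1  1  2  3  3  4  5  6
 A  2  1  1  2  3  3  4  5
 A  3  2  1  2  3  3  4  5
 A  4  3  2  2  3  3  4  5
 T  5  4  3  3  3  4  4  5
 C  6  5  4  3  4  4  4  5
 A  7  6  5  4  4  4  5  5
 C  8  7  6  5  5  5  4  5
 A  9  8  7  6  6  5  5  5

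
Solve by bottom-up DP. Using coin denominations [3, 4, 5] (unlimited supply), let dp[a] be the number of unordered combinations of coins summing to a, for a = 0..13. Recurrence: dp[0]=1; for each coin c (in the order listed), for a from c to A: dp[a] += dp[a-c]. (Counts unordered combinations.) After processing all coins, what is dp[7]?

after  coin     0     1     2     3     4     5     6     7     8     9    10    11    12    13
          3     1     0     0     1     0     0     1     0     0     1     0     0     1     0
          4     1     0     0     1     1     0     1     1     1     1     1     1     2     1
          5     1     0     0     1     1     1     1     1     2     2     2     2     3     3

1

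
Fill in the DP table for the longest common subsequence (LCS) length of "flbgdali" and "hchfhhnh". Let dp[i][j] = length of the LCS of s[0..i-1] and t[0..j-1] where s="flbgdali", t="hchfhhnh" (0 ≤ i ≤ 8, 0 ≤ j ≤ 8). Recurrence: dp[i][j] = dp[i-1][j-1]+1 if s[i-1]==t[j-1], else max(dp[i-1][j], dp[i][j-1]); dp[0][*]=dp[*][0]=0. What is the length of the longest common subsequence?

   ''  h  c  h  f  h  h  n  h
''  0  0  0  0  0  0  0  0  0
 f  0  0  0  0  1  1  1  1  1
 l  0  0  0  0  1  1  1  1  1
 b  0  0  0  0  1  1  1  1  1
 g  0  0  0  0  1  1  1  1  1
 d  0  0  0  0  1  1  1  1  1
 a  0  0  0  0  1  1  1  1  1
 l  0  0  0  0  1  1  1  1  1
 i  0  0  0  0  1  1  1  1  1

1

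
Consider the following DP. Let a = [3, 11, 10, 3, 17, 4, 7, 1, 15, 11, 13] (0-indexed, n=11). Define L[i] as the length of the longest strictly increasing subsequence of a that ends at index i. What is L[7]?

1

   i    0    1    2    3    4    5    6    7    8    9   10
a[i]    3   11   10    3   17    4    7    1   15   11   13
L[i]    1    2    2    1    3    2    3    1    4    4    5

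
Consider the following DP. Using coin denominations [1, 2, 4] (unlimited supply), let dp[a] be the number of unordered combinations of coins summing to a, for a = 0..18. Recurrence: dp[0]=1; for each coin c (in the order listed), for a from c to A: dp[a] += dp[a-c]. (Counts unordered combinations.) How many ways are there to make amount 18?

after  coin     0     1     2     3     4     5     6     7     8     9    10    11    12    13    14    15    16    17    18
          1     1     1     1     1     1     1     1     1     1     1     1     1     1     1     1     1     1     1     1
          2     1     1     2     2     3     3     4     4     5     5     6     6     7     7     8     8     9     9    10
          4     1     1     2     2     4     4     6     6     9     9    12    12    16    16    20    20    25    25    30

30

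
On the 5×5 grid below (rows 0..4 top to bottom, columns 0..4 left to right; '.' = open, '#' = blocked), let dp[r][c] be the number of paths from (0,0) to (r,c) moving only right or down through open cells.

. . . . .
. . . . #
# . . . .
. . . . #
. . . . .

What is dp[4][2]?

r\c   0   1   2   3   4
  0   1   1   1   1   1
  1   1   2   3   4   0
  2   0   2   5   9   9
  3   0   2   7  16   0
  4   0   2   9  25  25

9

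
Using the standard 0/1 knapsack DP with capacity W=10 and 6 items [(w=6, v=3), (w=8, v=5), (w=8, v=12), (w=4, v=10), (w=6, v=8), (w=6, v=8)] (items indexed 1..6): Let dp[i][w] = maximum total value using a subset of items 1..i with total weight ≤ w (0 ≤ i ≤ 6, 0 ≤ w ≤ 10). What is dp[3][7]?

3

i\w   0   1   2   3   4   5   6   7   8   9  10
  0   0   0   0   0   0   0   0   0   0   0   0
  1   0   0   0   0   0   0   3   3   3   3   3
  2   0   0   0   0   0   0   3   3   5   5   5
  3   0   0   0   0   0   0   3   3  12  12  12
  4   0   0   0   0  10  10  10  10  12  12  13
  5   0   0   0   0  10  10  10  10  12  12  18
  6   0   0   0   0  10  10  10  10  12  12  18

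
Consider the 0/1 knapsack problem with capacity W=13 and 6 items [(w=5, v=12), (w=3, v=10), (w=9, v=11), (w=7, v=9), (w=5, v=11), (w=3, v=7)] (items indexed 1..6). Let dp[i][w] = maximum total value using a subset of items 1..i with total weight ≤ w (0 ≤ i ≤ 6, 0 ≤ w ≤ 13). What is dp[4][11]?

22

i\w   0   1   2   3   4   5   6   7   8   9  10  11  12  13
  0   0   0   0   0   0   0   0   0   0   0   0   0   0   0
  1   0   0   0   0   0  12  12  12  12  12  12  12  12  12
  2   0   0   0  10  10  12  12  12  22  22  22  22  22  22
  3   0   0   0  10  10  12  12  12  22  22  22  22  22  22
  4   0   0   0  10  10  12  12  12  22  22  22  22  22  22
  5   0   0   0  10  10  12  12  12  22  22  23  23  23  33
  6   0   0   0  10  10  12  17  17  22  22  23  29  29  33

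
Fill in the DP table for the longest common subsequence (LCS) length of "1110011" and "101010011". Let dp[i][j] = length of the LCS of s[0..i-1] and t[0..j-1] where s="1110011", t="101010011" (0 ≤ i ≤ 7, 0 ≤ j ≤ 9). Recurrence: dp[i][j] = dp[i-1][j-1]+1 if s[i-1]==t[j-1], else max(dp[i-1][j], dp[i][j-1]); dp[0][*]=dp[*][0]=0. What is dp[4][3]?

2

   ''  1  0  1  0  1  0  0  1  1
''  0  0  0  0  0  0  0  0  0  0
 1  0  1  1  1  1  1  1  1  1  1
 1  0  1  1  2  2  2  2  2  2  2
 1  0  1  1  2  2  3  3  3  3  3
 0  0  1  2  2  3  3  4  4  4  4
 0  0  1  2  2  3  3  4  5  5  5
 1  0  1  2  3  3  4  4  5  6  6
 1  0  1  2  3  3  4  4  5  6  7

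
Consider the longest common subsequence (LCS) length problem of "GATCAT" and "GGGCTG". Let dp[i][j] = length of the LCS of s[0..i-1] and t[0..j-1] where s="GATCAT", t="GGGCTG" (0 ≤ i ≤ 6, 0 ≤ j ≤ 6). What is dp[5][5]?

   ''  G  G  G  C  T  G
''  0  0  0  0  0  0  0
 G  0  1  1  1  1  1  1
 A  0  1  1  1  1  1  1
 T  0  1  1  1  1  2  2
 C  0  1  1  1  2  2  2
 A  0  1  1  1  2  2  2
 T  0  1  1  1  2  3  3

2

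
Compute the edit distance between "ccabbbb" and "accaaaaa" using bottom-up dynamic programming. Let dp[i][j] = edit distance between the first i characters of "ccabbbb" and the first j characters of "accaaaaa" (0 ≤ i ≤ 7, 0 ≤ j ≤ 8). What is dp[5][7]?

4

   ''  a  c  c  a  a  a  a  a
''  0  1  2  3  4  5  6  7  8
 c  1  1  1  2  3  4  5  6  7
 c  2  2  1  1  2  3  4  5  6
 a  3  2  2  2  1  2  3  4  5
 b  4  3  3  3  2  2  3  4  5
 b  5  4  4  4  3  3  3  4  5
 b  6  5  5  5  4  4  4  4  5
 b  7  6  6  6  5  5  5  5  5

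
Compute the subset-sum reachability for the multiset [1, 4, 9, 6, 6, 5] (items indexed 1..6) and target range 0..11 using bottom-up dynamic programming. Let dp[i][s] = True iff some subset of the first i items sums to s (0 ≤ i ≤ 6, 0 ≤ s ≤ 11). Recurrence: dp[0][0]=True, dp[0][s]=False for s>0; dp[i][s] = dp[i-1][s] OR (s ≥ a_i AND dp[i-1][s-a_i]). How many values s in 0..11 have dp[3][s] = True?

i\s   0   1   2   3   4   5   6   7   8   9  10  11
  0   T   F   F   F   F   F   F   F   F   F   F   F
  1   T   T   F   F   F   F   F   F   F   F   F   F
  2   T   T   F   F   T   T   F   F   F   F   F   F
  3   T   T   F   F   T   T   F   F   F   T   T   F
  4   T   T   F   F   T   T   T   T   F   T   T   T
  5   T   T   F   F   T   T   T   T   F   T   T   T
  6   T   T   F   F   T   T   T   T   F   T   T   T

6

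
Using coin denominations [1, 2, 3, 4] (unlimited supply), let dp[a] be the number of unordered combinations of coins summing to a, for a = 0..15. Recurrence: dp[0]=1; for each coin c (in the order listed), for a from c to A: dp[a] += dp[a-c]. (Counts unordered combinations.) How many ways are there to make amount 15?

after  coin     0     1     2     3     4     5     6     7     8     9    10    11    12    13    14    15
          1     1     1     1     1     1     1     1     1     1     1     1     1     1     1     1     1
          2     1     1     2     2     3     3     4     4     5     5     6     6     7     7     8     8
          3     1     1     2     3     4     5     7     8    10    12    14    16    19    21    24    27
          4     1     1     2     3     5     6     9    11    15    18    23    27    34    39    47    54

54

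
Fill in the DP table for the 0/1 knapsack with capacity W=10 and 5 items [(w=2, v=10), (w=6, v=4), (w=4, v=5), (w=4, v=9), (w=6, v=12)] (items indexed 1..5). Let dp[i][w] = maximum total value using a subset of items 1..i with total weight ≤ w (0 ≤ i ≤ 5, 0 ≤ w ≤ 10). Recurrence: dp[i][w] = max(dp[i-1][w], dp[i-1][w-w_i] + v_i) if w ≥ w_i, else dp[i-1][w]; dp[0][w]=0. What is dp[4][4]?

10

i\w   0   1   2   3   4   5   6   7   8   9  10
  0   0   0   0   0   0   0   0   0   0   0   0
  1   0   0  10  10  10  10  10  10  10  10  10
  2   0   0  10  10  10  10  10  10  14  14  14
  3   0   0  10  10  10  10  15  15  15  15  15
  4   0   0  10  10  10  10  19  19  19  19  24
  5   0   0  10  10  10  10  19  19  22  22  24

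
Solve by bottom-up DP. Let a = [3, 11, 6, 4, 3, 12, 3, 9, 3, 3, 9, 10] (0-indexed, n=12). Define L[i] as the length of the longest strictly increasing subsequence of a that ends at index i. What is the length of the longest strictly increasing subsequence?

4

   i    0    1    2    3    4    5    6    7    8    9   10   11
a[i]    3   11    6    4    3   12    3    9    3    3    9   10
L[i]    1    2    2    2    1    3    1    3    1    1    3    4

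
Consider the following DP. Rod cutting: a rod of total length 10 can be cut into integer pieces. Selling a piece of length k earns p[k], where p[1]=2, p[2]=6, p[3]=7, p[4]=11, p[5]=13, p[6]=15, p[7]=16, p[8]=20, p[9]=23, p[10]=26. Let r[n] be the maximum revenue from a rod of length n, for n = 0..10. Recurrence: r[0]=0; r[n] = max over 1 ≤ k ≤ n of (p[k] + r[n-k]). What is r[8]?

   n    0    1    2    3    4    5    6    7    8    9   10
r[n]    0    2    6    8   12   14   18   20   24   26   30

24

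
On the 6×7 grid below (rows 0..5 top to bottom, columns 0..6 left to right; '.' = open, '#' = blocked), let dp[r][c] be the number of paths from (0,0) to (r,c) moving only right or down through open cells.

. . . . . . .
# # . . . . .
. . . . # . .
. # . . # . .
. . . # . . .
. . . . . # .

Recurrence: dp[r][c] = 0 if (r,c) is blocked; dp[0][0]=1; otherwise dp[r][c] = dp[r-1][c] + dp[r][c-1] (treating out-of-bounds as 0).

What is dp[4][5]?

r\c   0   1   2   3   4   5   6
  0   1   1   1   1   1   1   1
  1   0   0   1   2   3   4   5
  2   0   0   1   3   0   4   9
  3   0   0   1   4   0   4  13
  4   0   0   1   0   0   4  17
  5   0   0   1   1   1   0  17

4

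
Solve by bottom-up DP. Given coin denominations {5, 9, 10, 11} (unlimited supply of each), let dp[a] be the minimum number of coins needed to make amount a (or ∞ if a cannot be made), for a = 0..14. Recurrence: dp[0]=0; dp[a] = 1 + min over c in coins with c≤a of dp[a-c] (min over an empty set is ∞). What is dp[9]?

1

 a  0  1  2  3  4  5  6  7  8  9 10 11 12 13 14
dp  0  -  -  -  -  1  -  -  -  1  1  1  -  -  2
(- denotes ∞ / unreachable)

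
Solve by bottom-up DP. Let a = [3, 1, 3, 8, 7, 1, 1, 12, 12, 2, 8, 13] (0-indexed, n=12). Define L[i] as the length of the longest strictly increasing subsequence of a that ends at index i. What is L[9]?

2

   i    0    1    2    3    4    5    6    7    8    9   10   11
a[i]    3    1    3    8    7    1    1   12   12    2    8   13
L[i]    1    1    2    3    3    1    1    4    4    2    4    5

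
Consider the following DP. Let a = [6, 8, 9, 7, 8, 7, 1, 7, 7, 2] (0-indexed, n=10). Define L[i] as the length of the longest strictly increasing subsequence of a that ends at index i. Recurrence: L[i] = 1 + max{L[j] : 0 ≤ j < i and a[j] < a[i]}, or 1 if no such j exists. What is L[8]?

   i    0    1    2    3    4    5    6    7    8    9
a[i]    6    8    9    7    8    7    1    7    7    2
L[i]    1    2    3    2    3    2    1    2    2    2

2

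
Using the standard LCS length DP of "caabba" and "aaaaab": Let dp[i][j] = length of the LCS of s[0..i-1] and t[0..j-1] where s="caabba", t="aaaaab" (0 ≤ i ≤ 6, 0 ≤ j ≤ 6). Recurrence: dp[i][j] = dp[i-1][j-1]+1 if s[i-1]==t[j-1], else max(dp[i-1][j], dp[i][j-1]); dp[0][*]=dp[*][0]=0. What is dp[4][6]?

3

   ''  a  a  a  a  a  b
''  0  0  0  0  0  0  0
 c  0  0  0  0  0  0  0
 a  0  1  1  1  1  1  1
 a  0  1  2  2  2  2  2
 b  0  1  2  2  2  2  3
 b  0  1  2  2  2  2  3
 a  0  1  2  3  3  3  3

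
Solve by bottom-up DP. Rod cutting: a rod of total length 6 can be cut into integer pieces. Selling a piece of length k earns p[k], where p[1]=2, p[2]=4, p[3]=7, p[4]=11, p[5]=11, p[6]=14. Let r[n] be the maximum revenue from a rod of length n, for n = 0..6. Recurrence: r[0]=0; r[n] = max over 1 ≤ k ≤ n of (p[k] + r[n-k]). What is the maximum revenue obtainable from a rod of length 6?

15

   n    0    1    2    3    4    5    6
r[n]    0    2    4    7   11   13   15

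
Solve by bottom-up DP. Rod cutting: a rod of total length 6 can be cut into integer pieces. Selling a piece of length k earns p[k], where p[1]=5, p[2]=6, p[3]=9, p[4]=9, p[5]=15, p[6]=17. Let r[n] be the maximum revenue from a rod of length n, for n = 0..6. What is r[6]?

30

   n    0    1    2    3    4    5    6
r[n]    0    5   10   15   20   25   30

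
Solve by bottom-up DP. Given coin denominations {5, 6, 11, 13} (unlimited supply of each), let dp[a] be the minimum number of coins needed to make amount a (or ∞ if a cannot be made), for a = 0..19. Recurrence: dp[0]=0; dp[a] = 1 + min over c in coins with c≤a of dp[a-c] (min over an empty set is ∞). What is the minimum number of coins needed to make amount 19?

2

 a  0  1  2  3  4  5  6  7  8  9 10 11 12 13 14 15 16 17 18 19
dp  0  -  -  -  -  1  1  -  -  -  2  1  2  1  -  3  2  2  2  2
(- denotes ∞ / unreachable)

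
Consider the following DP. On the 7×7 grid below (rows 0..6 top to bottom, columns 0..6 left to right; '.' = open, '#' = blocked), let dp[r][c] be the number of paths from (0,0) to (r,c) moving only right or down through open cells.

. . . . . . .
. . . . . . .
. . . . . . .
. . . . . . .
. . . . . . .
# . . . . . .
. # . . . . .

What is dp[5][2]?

20

r\c   0   1   2   3   4   5   6
  0   1   1   1   1   1   1   1
  1   1   2   3   4   5   6   7
  2   1   3   6  10  15  21  28
  3   1   4  10  20  35  56  84
  4   1   5  15  35  70 126 210
  5   0   5  20  55 125 251 461
  6   0   0  20  75 200 451 912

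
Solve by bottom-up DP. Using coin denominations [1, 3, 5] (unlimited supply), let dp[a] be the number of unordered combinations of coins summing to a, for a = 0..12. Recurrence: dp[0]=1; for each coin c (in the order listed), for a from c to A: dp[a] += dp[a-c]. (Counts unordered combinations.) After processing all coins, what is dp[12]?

after  coin     0     1     2     3     4     5     6     7     8     9    10    11    12
          1     1     1     1     1     1     1     1     1     1     1     1     1     1
          3     1     1     1     2     2     2     3     3     3     4     4     4     5
          5     1     1     1     2     2     3     4     4     5     6     7     8     9

9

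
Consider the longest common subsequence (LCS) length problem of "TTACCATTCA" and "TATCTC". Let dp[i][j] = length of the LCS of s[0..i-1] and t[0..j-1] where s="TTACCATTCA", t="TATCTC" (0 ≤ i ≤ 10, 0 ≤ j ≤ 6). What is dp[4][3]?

   ''  T  A  T  C  T  C
''  0  0  0  0  0  0  0
 T  0  1  1  1  1  1  1
 T  0  1  1  2  2  2  2
 A  0  1  2  2  2  2  2
 C  0  1  2  2  3  3  3
 C  0  1  2  2  3  3  4
 A  0  1  2  2  3  3  4
 T  0  1  2  3  3  4  4
 T  0  1  2  3  3  4  4
 C  0  1  2  3  4  4  5
 A  0  1  2  3  4  4  5

2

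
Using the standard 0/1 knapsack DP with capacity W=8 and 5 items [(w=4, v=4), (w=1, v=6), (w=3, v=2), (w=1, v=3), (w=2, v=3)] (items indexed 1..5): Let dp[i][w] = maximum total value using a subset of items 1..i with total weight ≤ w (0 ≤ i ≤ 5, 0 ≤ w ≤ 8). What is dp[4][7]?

i\w   0   1   2   3   4   5   6   7   8
  0   0   0   0   0   0   0   0   0   0
  1   0   0   0   0   4   4   4   4   4
  2   0   6   6   6   6  10  10  10  10
  3   0   6   6   6   8  10  10  10  12
  4   0   6   9   9   9  11  13  13  13
  5   0   6   9   9  12  12  13  14  16

13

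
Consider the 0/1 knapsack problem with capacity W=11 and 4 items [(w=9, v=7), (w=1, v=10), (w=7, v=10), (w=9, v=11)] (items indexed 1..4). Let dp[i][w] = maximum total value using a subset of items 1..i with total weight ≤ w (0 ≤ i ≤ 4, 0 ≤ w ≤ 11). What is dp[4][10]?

21

i\w   0   1   2   3   4   5   6   7   8   9  10  11
  0   0   0   0   0   0   0   0   0   0   0   0   0
  1   0   0   0   0   0   0   0   0   0   7   7   7
  2   0  10  10  10  10  10  10  10  10  10  17  17
  3   0  10  10  10  10  10  10  10  20  20  20  20
  4   0  10  10  10  10  10  10  10  20  20  21  21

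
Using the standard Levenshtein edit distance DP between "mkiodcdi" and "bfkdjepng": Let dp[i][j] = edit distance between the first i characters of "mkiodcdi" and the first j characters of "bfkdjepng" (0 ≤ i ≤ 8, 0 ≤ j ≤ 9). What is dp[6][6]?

   ''  b  f  k  d  j  e  p  n  g
''  0  1  2  3  4  5  6  7  8  9
 m  1  1  2  3  4  5  6  7  8  9
 k  2  2  2  2  3  4  5  6  7  8
 i  3  3  3  3  3  4  5  6  7  8
 o  4  4  4  4  4  4  5  6  7  8
 d  5  5  5  5  4  5  5  6  7  8
 c  6  6  6  6  5  5  6  6  7  8
 d  7  7  7  7  6  6  6  7  7  8
 i  8  8  8  8  7  7  7  7  8  8

6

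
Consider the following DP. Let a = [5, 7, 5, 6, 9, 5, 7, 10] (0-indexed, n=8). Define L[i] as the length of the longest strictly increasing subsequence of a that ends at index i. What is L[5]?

1

   i    0    1    2    3    4    5    6    7
a[i]    5    7    5    6    9    5    7   10
L[i]    1    2    1    2    3    1    3    4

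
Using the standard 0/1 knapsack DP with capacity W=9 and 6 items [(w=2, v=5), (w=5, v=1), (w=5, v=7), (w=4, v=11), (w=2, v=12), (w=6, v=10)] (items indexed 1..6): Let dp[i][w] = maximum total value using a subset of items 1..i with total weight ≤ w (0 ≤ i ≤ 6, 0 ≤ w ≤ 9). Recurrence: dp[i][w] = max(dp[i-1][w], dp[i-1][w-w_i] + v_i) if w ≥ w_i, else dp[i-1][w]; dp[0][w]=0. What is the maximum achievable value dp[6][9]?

28

i\w   0   1   2   3   4   5   6   7   8   9
  0   0   0   0   0   0   0   0   0   0   0
  1   0   0   5   5   5   5   5   5   5   5
  2   0   0   5   5   5   5   5   6   6   6
  3   0   0   5   5   5   7   7  12  12  12
  4   0   0   5   5  11  11  16  16  16  18
  5   0   0  12  12  17  17  23  23  28  28
  6   0   0  12  12  17  17  23  23  28  28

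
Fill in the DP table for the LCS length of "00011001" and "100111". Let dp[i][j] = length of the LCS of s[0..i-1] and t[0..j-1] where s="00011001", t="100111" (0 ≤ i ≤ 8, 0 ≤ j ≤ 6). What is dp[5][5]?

   ''  1  0  0  1  1  1
''  0  0  0  0  0  0  0
 0  0  0  1  1  1  1  1
 0  0  0  1  2  2  2  2
 0  0  0  1  2  2  2  2
 1  0  1  1  2  3  3  3
 1  0  1  1  2  3  4  4
 0  0  1  2  2  3  4  4
 0  0  1  2  3  3  4  4
 1  0  1  2  3  4  4  5

4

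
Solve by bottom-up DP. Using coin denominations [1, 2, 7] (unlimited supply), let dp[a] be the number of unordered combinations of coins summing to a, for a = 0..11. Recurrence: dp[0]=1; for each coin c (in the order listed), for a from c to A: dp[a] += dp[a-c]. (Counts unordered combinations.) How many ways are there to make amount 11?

after  coin     0     1     2     3     4     5     6     7     8     9    10    11
          1     1     1     1     1     1     1     1     1     1     1     1     1
          2     1     1     2     2     3     3     4     4     5     5     6     6
          7     1     1     2     2     3     3     4     5     6     7     8     9

9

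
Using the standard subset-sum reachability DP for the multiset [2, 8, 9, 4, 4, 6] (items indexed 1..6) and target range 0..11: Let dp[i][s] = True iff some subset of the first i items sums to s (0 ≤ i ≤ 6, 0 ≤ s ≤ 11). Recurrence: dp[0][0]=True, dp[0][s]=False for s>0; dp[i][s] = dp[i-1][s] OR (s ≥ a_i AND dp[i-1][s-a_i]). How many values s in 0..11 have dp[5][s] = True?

8

i\s   0   1   2   3   4   5   6   7   8   9  10  11
  0   T   F   F   F   F   F   F   F   F   F   F   F
  1   T   F   T   F   F   F   F   F   F   F   F   F
  2   T   F   T   F   F   F   F   F   T   F   T   F
  3   T   F   T   F   F   F   F   F   T   T   T   T
  4   T   F   T   F   T   F   T   F   T   T   T   T
  5   T   F   T   F   T   F   T   F   T   T   T   T
  6   T   F   T   F   T   F   T   F   T   T   T   T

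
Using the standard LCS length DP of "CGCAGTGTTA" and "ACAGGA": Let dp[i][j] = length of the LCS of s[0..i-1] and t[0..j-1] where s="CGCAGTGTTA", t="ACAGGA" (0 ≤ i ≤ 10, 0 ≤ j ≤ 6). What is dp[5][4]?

   ''  A  C  A  G  G  A
''  0  0  0  0  0  0  0
 C  0  0  1  1  1  1  1
 G  0  0  1  1  2  2  2
 C  0  0  1  1  2  2  2
 A  0  1  1  2  2  2  3
 G  0  1  1  2  3  3  3
 T  0  1  1  2  3  3  3
 G  0  1  1  2  3  4  4
 T  0  1  1  2  3  4  4
 T  0  1  1  2  3  4  4
 A  0  1  1  2  3  4  5

3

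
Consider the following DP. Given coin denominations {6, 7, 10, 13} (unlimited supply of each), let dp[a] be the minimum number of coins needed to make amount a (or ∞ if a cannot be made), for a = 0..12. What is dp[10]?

1

 a  0  1  2  3  4  5  6  7  8  9 10 11 12
dp  0  -  -  -  -  -  1  1  -  -  1  -  2
(- denotes ∞ / unreachable)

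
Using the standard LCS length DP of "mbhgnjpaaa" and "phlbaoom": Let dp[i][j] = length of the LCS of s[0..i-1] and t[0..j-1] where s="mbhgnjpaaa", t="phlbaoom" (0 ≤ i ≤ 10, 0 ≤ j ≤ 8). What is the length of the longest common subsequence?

   ''  p  h  l  b  a  o  o  m
''  0  0  0  0  0  0  0  0  0
 m  0  0  0  0  0  0  0  0  1
 b  0  0  0  0  1  1  1  1  1
 h  0  0  1  1  1  1  1  1  1
 g  0  0  1  1  1  1  1  1  1
 n  0  0  1  1  1  1  1  1  1
 j  0  0  1  1  1  1  1  1  1
 p  0  1  1  1  1  1  1  1  1
 a  0  1  1  1  1  2  2  2  2
 a  0  1  1  1  1  2  2  2  2
 a  0  1  1  1  1  2  2  2  2

2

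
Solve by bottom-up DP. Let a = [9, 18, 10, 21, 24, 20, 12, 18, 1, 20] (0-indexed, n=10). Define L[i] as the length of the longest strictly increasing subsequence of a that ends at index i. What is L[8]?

1

   i    0    1    2    3    4    5    6    7    8    9
a[i]    9   18   10   21   24   20   12   18    1   20
L[i]    1    2    2    3    4    3    3    4    1    5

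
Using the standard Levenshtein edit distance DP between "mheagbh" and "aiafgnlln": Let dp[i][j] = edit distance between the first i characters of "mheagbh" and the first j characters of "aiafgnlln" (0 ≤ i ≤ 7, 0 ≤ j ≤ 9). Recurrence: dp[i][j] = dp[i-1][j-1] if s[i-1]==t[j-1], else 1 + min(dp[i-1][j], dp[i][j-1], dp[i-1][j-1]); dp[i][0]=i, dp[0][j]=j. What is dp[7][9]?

8

   ''  a  i  a  f  g  n  l  l  n
''  0  1  2  3  4  5  6  7  8  9
 m  1  1  2  3  4  5  6  7  8  9
 h  2  2  2  3  4  5  6  7  8  9
 e  3  3  3  3  4  5  6  7  8  9
 a  4  3  4  3  4  5  6  7  8  9
 g  5  4  4  4  4  4  5  6  7  8
 b  6  5  5  5  5  5  5  6  7  8
 h  7  6  6  6  6  6  6  6  7  8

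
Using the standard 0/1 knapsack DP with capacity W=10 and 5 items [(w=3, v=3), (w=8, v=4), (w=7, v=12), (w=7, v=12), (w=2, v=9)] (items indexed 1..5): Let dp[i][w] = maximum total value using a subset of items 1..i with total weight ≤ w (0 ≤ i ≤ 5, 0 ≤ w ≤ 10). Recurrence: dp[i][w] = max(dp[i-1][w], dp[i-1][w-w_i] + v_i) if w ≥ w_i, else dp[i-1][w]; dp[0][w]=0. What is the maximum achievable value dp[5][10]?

i\w   0   1   2   3   4   5   6   7   8   9  10
  0   0   0   0   0   0   0   0   0   0   0   0
  1   0   0   0   3   3   3   3   3   3   3   3
  2   0   0   0   3   3   3   3   3   4   4   4
  3   0   0   0   3   3   3   3  12  12  12  15
  4   0   0   0   3   3   3   3  12  12  12  15
  5   0   0   9   9   9  12  12  12  12  21  21

21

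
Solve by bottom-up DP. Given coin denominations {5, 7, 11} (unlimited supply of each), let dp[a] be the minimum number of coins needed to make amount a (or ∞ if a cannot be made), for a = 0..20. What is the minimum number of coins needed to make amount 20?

4

 a  0  1  2  3  4  5  6  7  8  9 10 11 12 13 14 15 16 17 18 19 20
dp  0  -  -  -  -  1  -  1  -  -  2  1  2  -  2  3  2  3  2  3  4
(- denotes ∞ / unreachable)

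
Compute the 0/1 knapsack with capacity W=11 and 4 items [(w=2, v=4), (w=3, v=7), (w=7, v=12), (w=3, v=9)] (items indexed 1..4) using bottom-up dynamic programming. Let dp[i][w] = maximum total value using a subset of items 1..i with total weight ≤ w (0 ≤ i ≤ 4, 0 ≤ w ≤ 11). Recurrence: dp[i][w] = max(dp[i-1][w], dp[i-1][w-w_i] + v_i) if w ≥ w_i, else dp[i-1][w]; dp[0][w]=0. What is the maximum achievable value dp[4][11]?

i\w   0   1   2   3   4   5   6   7   8   9  10  11
  0   0   0   0   0   0   0   0   0   0   0   0   0
  1   0   0   4   4   4   4   4   4   4   4   4   4
  2   0   0   4   7   7  11  11  11  11  11  11  11
  3   0   0   4   7   7  11  11  12  12  16  19  19
  4   0   0   4   9   9  13  16  16  20  20  21  21

21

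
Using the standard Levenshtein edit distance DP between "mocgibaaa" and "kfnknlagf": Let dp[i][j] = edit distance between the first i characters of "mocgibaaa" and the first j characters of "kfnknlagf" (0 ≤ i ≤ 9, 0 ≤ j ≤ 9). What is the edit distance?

8

   ''  k  f  n  k  n  l  a  g  f
''  0  1  2  3  4  5  6  7  8  9
 m  1  1  2  3  4  5  6  7  8  9
 o  2  2  2  3  4  5  6  7  8  9
 c  3  3  3  3  4  5  6  7  8  9
 g  4  4  4  4  4  5  6  7  7  8
 i  5  5  5  5  5  5  6  7  8  8
 b  6  6  6  6  6  6  6  7  8  9
 a  7  7  7  7  7  7  7  6  7  8
 a  8  8  8  8  8  8  8  7  7  8
 a  9  9  9  9  9  9  9  8  8  8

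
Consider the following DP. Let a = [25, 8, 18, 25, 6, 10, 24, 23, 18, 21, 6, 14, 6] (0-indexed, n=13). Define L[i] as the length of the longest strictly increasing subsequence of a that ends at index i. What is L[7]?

   i    0    1    2    3    4    5    6    7    8    9   10   11   12
a[i]   25    8   18   25    6   10   24   23   18   21    6   14    6
L[i]    1    1    2    3    1    2    3    3    3    4    1    3    1

3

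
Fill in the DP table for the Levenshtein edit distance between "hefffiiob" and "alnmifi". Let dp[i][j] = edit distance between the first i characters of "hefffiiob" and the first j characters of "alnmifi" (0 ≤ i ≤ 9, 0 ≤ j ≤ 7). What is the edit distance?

   ''  a  l  n  m  i  f  i
''  0  1  2  3  4  5  6  7
 h  1  1  2  3  4  5  6  7
 e  2  2  2  3  4  5  6  7
 f  3  3  3  3  4  5  5  6
 f  4  4  4  4  4  5  5  6
 f  5  5  5  5  5  5  5  6
 i  6  6  6  6  6  5  6  5
 i  7  7  7  7  7  6  6  6
 o  8  8  8  8  8  7  7  7
 b  9  9  9  9  9  8  8  8

8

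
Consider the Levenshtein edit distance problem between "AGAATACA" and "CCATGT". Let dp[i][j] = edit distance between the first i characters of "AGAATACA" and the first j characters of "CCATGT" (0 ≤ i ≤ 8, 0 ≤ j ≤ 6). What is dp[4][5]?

   ''  C  C  A  T  G  T
''  0  1  2  3  4  5  6
 A  1  1  2  2  3  4  5
 G  2  2  2  3  3  3  4
 A  3  3  3  2  3  4  4
 A  4  4  4  3  3  4  5
 T  5  5  5  4  3  4  4
 A  6  6  6  5  4  4  5
 C  7  6  6  6  5  5  5
 A  8  7  7  6  6  6  6

4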